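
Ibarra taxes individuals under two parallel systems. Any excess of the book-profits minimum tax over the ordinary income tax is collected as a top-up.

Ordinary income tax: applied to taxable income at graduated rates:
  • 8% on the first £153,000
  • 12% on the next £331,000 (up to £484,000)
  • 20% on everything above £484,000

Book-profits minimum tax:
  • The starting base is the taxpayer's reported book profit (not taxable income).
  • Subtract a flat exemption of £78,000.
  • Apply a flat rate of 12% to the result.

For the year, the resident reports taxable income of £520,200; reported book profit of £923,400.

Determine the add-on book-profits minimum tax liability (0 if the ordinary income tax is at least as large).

Ordinary income tax:
  £153,000 × 8% = £12,240
  £331,000 × 12% = £39,720
  £36,200 × 20% = £7,240
  → £59,200

Book-profits minimum tax:
  Base (reported book profit): £923,400
  Less exemption £78,000 → base £845,400
  £845,400 × 12% = £101,448

Excess of book-profits minimum tax over ordinary income tax: £101,448 − £59,200 = £42,248.

£42,248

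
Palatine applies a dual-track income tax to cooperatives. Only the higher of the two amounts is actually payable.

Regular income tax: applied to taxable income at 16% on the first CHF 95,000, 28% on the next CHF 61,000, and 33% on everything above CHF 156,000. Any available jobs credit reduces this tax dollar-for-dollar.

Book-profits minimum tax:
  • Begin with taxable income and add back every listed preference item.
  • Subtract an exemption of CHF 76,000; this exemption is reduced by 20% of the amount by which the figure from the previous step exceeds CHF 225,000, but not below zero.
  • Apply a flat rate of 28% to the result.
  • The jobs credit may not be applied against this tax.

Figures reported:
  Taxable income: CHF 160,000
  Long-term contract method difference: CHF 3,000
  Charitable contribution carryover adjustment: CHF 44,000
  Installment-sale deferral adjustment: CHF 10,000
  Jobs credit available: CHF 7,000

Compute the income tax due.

CHF 39,480

Book-profits minimum tax:
  Adjusted income: CHF 160,000 + CHF 3,000 + CHF 44,000 + CHF 10,000 = CHF 217,000
  Exemption: CHF 217,000 ≤ CHF 225,000, so full CHF 76,000 applies
  Base: CHF 217,000 − CHF 76,000 = CHF 141,000
  CHF 141,000 × 28% = CHF 39,480

Regular income tax:
  CHF 95,000 × 16% = CHF 15,200
  CHF 61,000 × 28% = CHF 17,080
  CHF 4,000 × 33% = CHF 1,320
  → CHF 33,600
  Less jobs credit CHF 7,000 → CHF 26,600

CHF 39,480 > CHF 26,600, so the book-profits minimum tax is the binding amount.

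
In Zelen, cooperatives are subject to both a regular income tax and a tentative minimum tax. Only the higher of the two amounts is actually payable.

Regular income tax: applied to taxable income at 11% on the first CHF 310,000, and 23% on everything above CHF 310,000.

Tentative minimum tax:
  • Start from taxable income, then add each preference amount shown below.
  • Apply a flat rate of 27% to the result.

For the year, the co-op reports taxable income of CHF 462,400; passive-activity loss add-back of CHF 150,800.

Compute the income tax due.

CHF 165,564

Regular income tax:
  CHF 310,000 × 11% = CHF 34,100
  CHF 152,400 × 23% = CHF 35,052
  → CHF 69,152

Tentative minimum tax:
  Adjusted income: CHF 462,400 + CHF 150,800 = CHF 613,200
  CHF 613,200 × 27% = CHF 165,564

CHF 165,564 > CHF 69,152, so the tentative minimum tax is the binding amount.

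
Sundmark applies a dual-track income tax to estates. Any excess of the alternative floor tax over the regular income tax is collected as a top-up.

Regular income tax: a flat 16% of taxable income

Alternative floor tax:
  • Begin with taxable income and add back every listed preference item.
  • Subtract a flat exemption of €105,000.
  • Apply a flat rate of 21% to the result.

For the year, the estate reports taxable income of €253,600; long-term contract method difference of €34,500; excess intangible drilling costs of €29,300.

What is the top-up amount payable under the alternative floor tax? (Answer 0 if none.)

€4,028

Regular income tax:
  €253,600 × 16% = €40,576

Alternative floor tax:
  Adjusted income: €253,600 + €34,500 + €29,300 = €317,400
  Less exemption €105,000 → base €212,400
  €212,400 × 21% = €44,604

Excess of alternative floor tax over regular income tax: €44,604 − €40,576 = €4,028.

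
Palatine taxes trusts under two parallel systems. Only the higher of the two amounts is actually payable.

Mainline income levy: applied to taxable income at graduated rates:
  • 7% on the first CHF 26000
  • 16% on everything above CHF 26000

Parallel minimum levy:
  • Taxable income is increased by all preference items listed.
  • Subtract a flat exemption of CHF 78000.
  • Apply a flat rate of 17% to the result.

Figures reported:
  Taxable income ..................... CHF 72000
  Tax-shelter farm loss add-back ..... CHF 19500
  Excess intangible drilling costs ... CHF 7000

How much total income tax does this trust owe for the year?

CHF 9180

Parallel minimum levy:
  Adjusted income: CHF 72000 + CHF 19500 + CHF 7000 = CHF 98500
  Less exemption CHF 78000 → base CHF 20500
  CHF 20500 × 17% = CHF 3485

Mainline income levy:
  CHF 26000 × 7% = CHF 1820
  CHF 46000 × 16% = CHF 7360
  → CHF 9180

CHF 9180 > CHF 3485, so the mainline income levy governs.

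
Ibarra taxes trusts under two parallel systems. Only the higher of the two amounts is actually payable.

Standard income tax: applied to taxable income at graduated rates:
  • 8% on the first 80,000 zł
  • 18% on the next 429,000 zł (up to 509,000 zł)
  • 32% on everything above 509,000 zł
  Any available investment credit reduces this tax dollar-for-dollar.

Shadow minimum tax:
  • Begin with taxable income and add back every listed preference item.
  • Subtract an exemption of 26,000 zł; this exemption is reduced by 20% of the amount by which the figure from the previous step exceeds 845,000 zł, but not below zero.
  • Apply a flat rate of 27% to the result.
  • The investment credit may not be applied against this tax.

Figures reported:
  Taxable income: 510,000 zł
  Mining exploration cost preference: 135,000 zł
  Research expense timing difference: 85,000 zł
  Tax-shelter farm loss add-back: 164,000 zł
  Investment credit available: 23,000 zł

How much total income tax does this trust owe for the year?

237,006 zł

Standard income tax:
  80,000 zł × 8% = 6,400 zł
  429,000 zł × 18% = 77,220 zł
  1,000 zł × 32% = 320 zł
  → 83,940 zł
  Less investment credit 23,000 zł → 60,940 zł

Shadow minimum tax:
  Adjusted income: 510,000 zł + 135,000 zł + 85,000 zł + 164,000 zł = 894,000 zł
  Exemption: 26,000 zł − 20% × (894,000 zł − 845,000 zł) = 26,000 zł − 9,800 zł = 16,200 zł
  Base: 894,000 zł − 16,200 zł = 877,800 zł
  877,800 zł × 27% = 237,006 zł

237,006 zł > 60,940 zł, so the shadow minimum tax is the binding amount.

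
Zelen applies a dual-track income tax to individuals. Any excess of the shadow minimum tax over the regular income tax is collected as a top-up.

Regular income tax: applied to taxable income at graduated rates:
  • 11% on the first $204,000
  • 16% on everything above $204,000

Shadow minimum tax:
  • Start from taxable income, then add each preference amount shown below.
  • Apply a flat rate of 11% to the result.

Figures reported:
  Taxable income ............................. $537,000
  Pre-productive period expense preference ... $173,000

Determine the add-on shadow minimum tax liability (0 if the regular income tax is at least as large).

Regular income tax:
  $204,000 × 11% = $22,440
  $333,000 × 16% = $53,280
  → $75,720

Shadow minimum tax:
  Adjusted income: $537,000 + $173,000 = $710,000
  $710,000 × 11% = $78,100

Excess of shadow minimum tax over regular income tax: $78,100 − $75,720 = $2,380.

$2,380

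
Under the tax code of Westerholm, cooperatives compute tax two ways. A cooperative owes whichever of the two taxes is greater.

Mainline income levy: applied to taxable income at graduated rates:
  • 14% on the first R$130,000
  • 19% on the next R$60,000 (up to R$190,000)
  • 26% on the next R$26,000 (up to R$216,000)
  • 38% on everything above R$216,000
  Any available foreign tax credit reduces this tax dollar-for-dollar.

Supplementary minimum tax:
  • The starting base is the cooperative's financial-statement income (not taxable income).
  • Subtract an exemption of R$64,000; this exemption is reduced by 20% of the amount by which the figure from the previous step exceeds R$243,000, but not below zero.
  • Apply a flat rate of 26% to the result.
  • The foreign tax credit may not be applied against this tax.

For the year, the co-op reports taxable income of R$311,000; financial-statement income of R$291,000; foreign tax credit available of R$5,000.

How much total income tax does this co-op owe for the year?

Supplementary minimum tax:
  Base (financial-statement income): R$291,000
  Exemption: R$64,000 − 20% × (R$291,000 − R$243,000) = R$64,000 − R$9,600 = R$54,400
  Base: R$291,000 − R$54,400 = R$236,600
  R$236,600 × 26% = R$61,516

Mainline income levy:
  R$130,000 × 14% = R$18,200
  R$60,000 × 19% = R$11,400
  R$26,000 × 26% = R$6,760
  R$95,000 × 38% = R$36,100
  → R$72,460
  Less foreign tax credit R$5,000 → R$67,460

R$67,460 > R$61,516, so the mainline income levy governs.

R$67,460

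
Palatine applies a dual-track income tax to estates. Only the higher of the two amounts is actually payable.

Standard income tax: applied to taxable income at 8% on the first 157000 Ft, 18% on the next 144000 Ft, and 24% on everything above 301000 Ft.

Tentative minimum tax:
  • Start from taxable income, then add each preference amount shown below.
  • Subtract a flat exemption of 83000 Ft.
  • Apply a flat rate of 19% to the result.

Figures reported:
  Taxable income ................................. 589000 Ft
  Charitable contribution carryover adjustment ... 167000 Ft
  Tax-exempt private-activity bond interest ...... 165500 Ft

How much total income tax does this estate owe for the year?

159315 Ft

Standard income tax:
  157000 Ft × 8% = 12560 Ft
  144000 Ft × 18% = 25920 Ft
  288000 Ft × 24% = 69120 Ft
  → 107600 Ft

Tentative minimum tax:
  Adjusted income: 589000 Ft + 167000 Ft + 165500 Ft = 921500 Ft
  Less exemption 83000 Ft → base 838500 Ft
  838500 Ft × 19% = 159315 Ft

159315 Ft > 107600 Ft, so the tentative minimum tax is the binding amount.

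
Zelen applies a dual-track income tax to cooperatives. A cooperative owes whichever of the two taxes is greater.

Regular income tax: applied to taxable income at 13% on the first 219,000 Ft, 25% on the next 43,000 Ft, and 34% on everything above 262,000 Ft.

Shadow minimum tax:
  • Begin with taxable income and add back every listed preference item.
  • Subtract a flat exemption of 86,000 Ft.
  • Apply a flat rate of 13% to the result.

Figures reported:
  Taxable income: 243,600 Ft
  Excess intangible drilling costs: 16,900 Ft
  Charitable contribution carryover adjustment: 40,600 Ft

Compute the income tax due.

34,620 Ft

Regular income tax:
  219,000 Ft × 13% = 28,470 Ft
  24,600 Ft × 25% = 6,150 Ft
  → 34,620 Ft

Shadow minimum tax:
  Adjusted income: 243,600 Ft + 16,900 Ft + 40,600 Ft = 301,100 Ft
  Less exemption 86,000 Ft → base 215,100 Ft
  215,100 Ft × 13% = 27,963 Ft

34,620 Ft > 27,963 Ft, so the regular income tax governs.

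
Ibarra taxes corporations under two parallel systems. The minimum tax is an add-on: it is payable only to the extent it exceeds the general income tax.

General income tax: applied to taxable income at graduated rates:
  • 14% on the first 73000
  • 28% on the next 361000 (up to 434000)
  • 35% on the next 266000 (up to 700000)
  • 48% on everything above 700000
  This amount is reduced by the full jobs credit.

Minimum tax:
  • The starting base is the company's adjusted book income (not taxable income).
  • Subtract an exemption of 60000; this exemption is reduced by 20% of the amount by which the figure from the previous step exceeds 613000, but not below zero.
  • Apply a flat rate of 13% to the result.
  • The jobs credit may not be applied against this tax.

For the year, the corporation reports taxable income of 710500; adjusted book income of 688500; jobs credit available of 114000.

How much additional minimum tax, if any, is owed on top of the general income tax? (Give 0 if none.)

General income tax:
  73000 × 14% = 10220
  361000 × 28% = 101080
  266000 × 35% = 93100
  10500 × 48% = 5040
  → 209440
  Less jobs credit 114000 → 95440

Minimum tax:
  Base (adjusted book income): 688500
  Exemption: 60000 − 20% × (688500 − 613000) = 60000 − 15100 = 44900
  Base: 688500 − 44900 = 643600
  643600 × 13% = 83668

83668 ≤ 95440, so no add-on is due.

0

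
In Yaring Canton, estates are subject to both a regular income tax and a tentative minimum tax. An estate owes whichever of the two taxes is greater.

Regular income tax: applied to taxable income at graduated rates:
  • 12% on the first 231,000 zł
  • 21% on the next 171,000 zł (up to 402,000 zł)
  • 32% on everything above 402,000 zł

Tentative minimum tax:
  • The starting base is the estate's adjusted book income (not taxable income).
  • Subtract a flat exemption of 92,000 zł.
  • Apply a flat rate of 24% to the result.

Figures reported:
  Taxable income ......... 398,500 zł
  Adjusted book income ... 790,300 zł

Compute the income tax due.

Tentative minimum tax:
  Base (adjusted book income): 790,300 zł
  Less exemption 92,000 zł → base 698,300 zł
  698,300 zł × 24% = 167,592 zł

Regular income tax:
  231,000 zł × 12% = 27,720 zł
  167,500 zł × 21% = 35,175 zł
  → 62,895 zł

167,592 zł > 62,895 zł, so the tentative minimum tax is the binding amount.

167,592 zł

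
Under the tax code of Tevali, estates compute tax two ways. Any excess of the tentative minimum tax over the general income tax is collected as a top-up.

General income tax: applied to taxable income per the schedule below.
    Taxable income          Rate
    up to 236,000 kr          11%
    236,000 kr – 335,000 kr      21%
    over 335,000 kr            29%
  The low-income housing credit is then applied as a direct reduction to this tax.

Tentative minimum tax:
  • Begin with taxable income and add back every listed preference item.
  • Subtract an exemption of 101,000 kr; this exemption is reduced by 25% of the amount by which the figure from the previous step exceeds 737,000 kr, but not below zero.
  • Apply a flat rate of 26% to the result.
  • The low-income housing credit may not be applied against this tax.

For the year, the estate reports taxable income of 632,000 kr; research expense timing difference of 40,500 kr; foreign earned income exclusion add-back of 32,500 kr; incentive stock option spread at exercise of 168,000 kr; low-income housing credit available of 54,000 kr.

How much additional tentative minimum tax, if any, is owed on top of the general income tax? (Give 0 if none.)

130,680 kr

Tentative minimum tax:
  Adjusted income: 632,000 kr + 40,500 kr + 32,500 kr + 168,000 kr = 873,000 kr
  Exemption: 101,000 kr − 25% × (873,000 kr − 737,000 kr) = 101,000 kr − 34,000 kr = 67,000 kr
  Base: 873,000 kr − 67,000 kr = 806,000 kr
  806,000 kr × 26% = 209,560 kr

General income tax:
  236,000 kr × 11% = 25,960 kr
  99,000 kr × 21% = 20,790 kr
  297,000 kr × 29% = 86,130 kr
  → 132,880 kr
  Less low-income housing credit 54,000 kr → 78,880 kr

Excess of tentative minimum tax over general income tax: 209,560 kr − 78,880 kr = 130,680 kr.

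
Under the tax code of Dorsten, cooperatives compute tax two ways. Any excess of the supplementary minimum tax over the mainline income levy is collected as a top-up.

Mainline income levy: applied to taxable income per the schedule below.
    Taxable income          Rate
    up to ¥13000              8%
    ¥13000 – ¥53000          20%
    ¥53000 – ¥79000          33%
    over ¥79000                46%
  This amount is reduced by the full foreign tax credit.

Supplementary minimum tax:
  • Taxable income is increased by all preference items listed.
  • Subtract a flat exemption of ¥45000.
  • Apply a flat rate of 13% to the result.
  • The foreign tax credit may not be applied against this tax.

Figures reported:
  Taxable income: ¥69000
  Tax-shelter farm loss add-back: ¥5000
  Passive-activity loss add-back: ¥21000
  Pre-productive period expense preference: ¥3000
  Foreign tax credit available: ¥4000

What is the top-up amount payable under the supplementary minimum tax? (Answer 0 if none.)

¥0

Supplementary minimum tax:
  Adjusted income: ¥69000 + ¥5000 + ¥21000 + ¥3000 = ¥98000
  Less exemption ¥45000 → base ¥53000
  ¥53000 × 13% = ¥6890

Mainline income levy:
  ¥13000 × 8% = ¥1040
  ¥40000 × 20% = ¥8000
  ¥16000 × 33% = ¥5280
  → ¥14320
  Less foreign tax credit ¥4000 → ¥10320

¥6890 ≤ ¥10320, so no add-on is due.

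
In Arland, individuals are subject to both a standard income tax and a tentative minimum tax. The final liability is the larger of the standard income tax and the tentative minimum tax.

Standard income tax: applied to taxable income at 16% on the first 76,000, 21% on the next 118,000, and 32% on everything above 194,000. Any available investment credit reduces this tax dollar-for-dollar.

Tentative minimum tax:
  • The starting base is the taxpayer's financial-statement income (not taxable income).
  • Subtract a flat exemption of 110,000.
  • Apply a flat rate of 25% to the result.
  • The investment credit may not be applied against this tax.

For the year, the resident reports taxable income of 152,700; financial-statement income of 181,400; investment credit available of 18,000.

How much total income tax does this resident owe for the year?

17,850

Tentative minimum tax:
  Base (financial-statement income): 181,400
  Less exemption 110,000 → base 71,400
  71,400 × 25% = 17,850

Standard income tax:
  76,000 × 16% = 12,160
  76,700 × 21% = 16,107
  → 28,267
  Less investment credit 18,000 → 10,267

17,850 > 10,267, so the tentative minimum tax is the binding amount.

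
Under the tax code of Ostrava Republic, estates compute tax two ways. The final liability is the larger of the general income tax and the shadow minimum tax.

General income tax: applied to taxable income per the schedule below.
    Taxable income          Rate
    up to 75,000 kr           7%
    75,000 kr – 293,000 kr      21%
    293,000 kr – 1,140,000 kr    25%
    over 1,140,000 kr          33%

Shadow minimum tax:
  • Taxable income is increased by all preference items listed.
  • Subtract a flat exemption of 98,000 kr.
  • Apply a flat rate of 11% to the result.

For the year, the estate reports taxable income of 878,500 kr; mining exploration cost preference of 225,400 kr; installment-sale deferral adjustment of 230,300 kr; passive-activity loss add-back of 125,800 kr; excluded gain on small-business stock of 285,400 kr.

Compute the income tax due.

197,405 kr

Shadow minimum tax:
  Adjusted income: 878,500 kr + 225,400 kr + 230,300 kr + 125,800 kr + 285,400 kr = 1,745,400 kr
  Less exemption 98,000 kr → base 1,647,400 kr
  1,647,400 kr × 11% = 181,214 kr

General income tax:
  75,000 kr × 7% = 5,250 kr
  218,000 kr × 21% = 45,780 kr
  585,500 kr × 25% = 146,375 kr
  → 197,405 kr

197,405 kr > 181,214 kr, so the general income tax governs.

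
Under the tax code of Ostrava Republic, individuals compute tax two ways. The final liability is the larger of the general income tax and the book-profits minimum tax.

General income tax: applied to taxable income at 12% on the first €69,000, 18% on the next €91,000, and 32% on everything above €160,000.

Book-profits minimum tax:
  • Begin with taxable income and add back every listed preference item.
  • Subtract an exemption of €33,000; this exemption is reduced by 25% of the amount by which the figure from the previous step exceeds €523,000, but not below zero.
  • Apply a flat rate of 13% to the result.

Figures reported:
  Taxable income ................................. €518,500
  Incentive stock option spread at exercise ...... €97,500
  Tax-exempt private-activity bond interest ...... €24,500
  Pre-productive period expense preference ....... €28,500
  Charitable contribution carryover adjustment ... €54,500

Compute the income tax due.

€139,380

Book-profits minimum tax:
  Adjusted income: €518,500 + €97,500 + €24,500 + €28,500 + €54,500 = €723,500
  Exemption: 25% × (€723,500 − €523,000) = €50,125 ≥ €33,000, so the exemption is fully phased out
  Base: €723,500 − €0 = €723,500
  €723,500 × 13% = €94,055

General income tax:
  €69,000 × 12% = €8,280
  €91,000 × 18% = €16,380
  €358,500 × 32% = €114,720
  → €139,380

€139,380 > €94,055, so the general income tax governs.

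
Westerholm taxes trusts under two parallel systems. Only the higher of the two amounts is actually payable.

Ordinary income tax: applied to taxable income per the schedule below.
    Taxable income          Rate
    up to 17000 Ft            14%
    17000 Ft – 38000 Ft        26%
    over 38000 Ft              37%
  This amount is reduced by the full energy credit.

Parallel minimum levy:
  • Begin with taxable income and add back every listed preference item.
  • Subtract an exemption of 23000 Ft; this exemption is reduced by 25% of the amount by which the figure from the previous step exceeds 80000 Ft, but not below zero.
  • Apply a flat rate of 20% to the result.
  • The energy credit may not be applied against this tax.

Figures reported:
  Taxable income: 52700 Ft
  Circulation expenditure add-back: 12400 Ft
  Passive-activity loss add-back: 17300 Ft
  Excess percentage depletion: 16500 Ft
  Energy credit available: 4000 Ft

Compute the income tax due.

16125 Ft

Ordinary income tax:
  17000 Ft × 14% = 2380 Ft
  21000 Ft × 26% = 5460 Ft
  14700 Ft × 37% = 5439 Ft
  → 13279 Ft
  Less energy credit 4000 Ft → 9279 Ft

Parallel minimum levy:
  Adjusted income: 52700 Ft + 12400 Ft + 17300 Ft + 16500 Ft = 98900 Ft
  Exemption: 23000 Ft − 25% × (98900 Ft − 80000 Ft) = 23000 Ft − 4725 Ft = 18275 Ft
  Base: 98900 Ft − 18275 Ft = 80625 Ft
  80625 Ft × 20% = 16125 Ft

16125 Ft > 9279 Ft, so the parallel minimum levy is the binding amount.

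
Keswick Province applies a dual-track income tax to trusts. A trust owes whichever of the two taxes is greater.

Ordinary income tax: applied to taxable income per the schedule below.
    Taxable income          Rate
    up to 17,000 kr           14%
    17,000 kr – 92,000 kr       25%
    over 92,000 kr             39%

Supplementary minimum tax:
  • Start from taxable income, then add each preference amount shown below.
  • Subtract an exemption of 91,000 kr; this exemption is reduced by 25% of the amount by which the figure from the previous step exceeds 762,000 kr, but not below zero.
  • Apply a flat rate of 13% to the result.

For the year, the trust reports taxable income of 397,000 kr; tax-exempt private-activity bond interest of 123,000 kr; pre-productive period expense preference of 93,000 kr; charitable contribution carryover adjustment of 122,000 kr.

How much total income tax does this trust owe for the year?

140,080 kr

Ordinary income tax:
  17,000 kr × 14% = 2,380 kr
  75,000 kr × 25% = 18,750 kr
  305,000 kr × 39% = 118,950 kr
  → 140,080 kr

Supplementary minimum tax:
  Adjusted income: 397,000 kr + 123,000 kr + 93,000 kr + 122,000 kr = 735,000 kr
  Exemption: 735,000 kr ≤ 762,000 kr, so full 91,000 kr applies
  Base: 735,000 kr − 91,000 kr = 644,000 kr
  644,000 kr × 13% = 83,720 kr

140,080 kr > 83,720 kr, so the ordinary income tax governs.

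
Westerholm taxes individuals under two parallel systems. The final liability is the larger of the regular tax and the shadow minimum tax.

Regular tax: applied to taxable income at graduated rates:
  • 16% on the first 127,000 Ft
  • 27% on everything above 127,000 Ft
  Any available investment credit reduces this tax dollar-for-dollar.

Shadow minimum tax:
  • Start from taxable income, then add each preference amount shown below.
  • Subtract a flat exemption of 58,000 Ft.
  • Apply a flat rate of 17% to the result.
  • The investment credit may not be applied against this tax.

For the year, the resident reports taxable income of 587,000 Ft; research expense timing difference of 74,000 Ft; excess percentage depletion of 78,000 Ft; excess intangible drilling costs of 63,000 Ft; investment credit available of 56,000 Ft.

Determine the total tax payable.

Regular tax:
  127,000 Ft × 16% = 20,320 Ft
  460,000 Ft × 27% = 124,200 Ft
  → 144,520 Ft
  Less investment credit 56,000 Ft → 88,520 Ft

Shadow minimum tax:
  Adjusted income: 587,000 Ft + 74,000 Ft + 78,000 Ft + 63,000 Ft = 802,000 Ft
  Less exemption 58,000 Ft → base 744,000 Ft
  744,000 Ft × 17% = 126,480 Ft

126,480 Ft > 88,520 Ft, so the shadow minimum tax is the binding amount.

126,480 Ft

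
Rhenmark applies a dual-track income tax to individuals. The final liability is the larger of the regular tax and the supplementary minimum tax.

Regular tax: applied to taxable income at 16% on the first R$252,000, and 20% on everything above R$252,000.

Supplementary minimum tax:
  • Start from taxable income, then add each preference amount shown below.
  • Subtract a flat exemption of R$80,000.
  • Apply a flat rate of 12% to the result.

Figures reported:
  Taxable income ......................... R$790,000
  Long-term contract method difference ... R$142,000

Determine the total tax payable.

R$147,920

Regular tax:
  R$252,000 × 16% = R$40,320
  R$538,000 × 20% = R$107,600
  → R$147,920

Supplementary minimum tax:
  Adjusted income: R$790,000 + R$142,000 = R$932,000
  Less exemption R$80,000 → base R$852,000
  R$852,000 × 12% = R$102,240

R$147,920 > R$102,240, so the regular tax governs.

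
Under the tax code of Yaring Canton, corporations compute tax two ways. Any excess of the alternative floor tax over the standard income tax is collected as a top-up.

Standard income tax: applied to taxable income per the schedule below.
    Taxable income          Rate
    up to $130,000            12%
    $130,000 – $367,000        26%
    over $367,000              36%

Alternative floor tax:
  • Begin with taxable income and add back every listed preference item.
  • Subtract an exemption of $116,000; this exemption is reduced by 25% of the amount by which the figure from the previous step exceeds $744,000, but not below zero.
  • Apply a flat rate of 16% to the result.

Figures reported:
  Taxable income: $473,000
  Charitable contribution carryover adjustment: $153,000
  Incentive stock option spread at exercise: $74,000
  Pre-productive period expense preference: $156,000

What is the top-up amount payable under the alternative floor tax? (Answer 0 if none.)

$7,500

Standard income tax:
  $130,000 × 12% = $15,600
  $237,000 × 26% = $61,620
  $106,000 × 36% = $38,160
  → $115,380

Alternative floor tax:
  Adjusted income: $473,000 + $153,000 + $74,000 + $156,000 = $856,000
  Exemption: $116,000 − 25% × ($856,000 − $744,000) = $116,000 − $28,000 = $88,000
  Base: $856,000 − $88,000 = $768,000
  $768,000 × 16% = $122,880

Excess of alternative floor tax over standard income tax: $122,880 − $115,380 = $7,500.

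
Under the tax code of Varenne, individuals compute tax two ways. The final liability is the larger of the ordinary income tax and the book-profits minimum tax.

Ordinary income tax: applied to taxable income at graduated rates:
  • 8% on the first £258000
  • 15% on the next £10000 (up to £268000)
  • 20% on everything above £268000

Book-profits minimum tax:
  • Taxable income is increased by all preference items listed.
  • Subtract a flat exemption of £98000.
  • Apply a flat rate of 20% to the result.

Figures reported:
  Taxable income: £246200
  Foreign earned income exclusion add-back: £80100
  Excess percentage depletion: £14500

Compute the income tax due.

Book-profits minimum tax:
  Adjusted income: £246200 + £80100 + £14500 = £340800
  Less exemption £98000 → base £242800
  £242800 × 20% = £48560

Ordinary income tax:
  £246200 × 8% = £19696

£48560 > £19696, so the book-profits minimum tax is the binding amount.

£48560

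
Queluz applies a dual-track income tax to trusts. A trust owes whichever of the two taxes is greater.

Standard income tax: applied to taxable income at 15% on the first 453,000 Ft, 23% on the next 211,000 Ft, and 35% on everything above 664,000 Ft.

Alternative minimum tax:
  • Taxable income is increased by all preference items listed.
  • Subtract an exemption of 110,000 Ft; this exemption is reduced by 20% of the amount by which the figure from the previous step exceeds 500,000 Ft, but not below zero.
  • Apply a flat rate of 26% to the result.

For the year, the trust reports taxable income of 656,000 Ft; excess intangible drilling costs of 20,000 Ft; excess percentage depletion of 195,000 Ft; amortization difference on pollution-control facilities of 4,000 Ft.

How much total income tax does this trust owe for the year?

218,400 Ft

Alternative minimum tax:
  Adjusted income: 656,000 Ft + 20,000 Ft + 195,000 Ft + 4,000 Ft = 875,000 Ft
  Exemption: 110,000 Ft − 20% × (875,000 Ft − 500,000 Ft) = 110,000 Ft − 75,000 Ft = 35,000 Ft
  Base: 875,000 Ft − 35,000 Ft = 840,000 Ft
  840,000 Ft × 26% = 218,400 Ft

Standard income tax:
  453,000 Ft × 15% = 67,950 Ft
  203,000 Ft × 23% = 46,690 Ft
  → 114,640 Ft

218,400 Ft > 114,640 Ft, so the alternative minimum tax is the binding amount.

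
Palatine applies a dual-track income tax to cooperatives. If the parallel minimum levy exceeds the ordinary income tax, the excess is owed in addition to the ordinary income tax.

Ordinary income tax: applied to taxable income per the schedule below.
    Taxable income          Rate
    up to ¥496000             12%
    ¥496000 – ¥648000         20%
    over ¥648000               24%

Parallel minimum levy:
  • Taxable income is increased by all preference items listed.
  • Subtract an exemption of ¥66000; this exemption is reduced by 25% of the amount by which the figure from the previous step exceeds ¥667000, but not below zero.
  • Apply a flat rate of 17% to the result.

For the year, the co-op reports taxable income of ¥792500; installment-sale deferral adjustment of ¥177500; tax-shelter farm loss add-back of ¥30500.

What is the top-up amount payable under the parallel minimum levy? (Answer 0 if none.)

Ordinary income tax:
  ¥496000 × 12% = ¥59520
  ¥152000 × 20% = ¥30400
  ¥144500 × 24% = ¥34680
  → ¥124600

Parallel minimum levy:
  Adjusted income: ¥792500 + ¥177500 + ¥30500 = ¥1000500
  Exemption: 25% × (¥1000500 − ¥667000) = ¥83375 ≥ ¥66000, so the exemption is fully phased out
  Base: ¥1000500 − ¥0 = ¥1000500
  ¥1000500 × 17% = ¥170085

Excess of parallel minimum levy over ordinary income tax: ¥170085 − ¥124600 = ¥45485.

¥45485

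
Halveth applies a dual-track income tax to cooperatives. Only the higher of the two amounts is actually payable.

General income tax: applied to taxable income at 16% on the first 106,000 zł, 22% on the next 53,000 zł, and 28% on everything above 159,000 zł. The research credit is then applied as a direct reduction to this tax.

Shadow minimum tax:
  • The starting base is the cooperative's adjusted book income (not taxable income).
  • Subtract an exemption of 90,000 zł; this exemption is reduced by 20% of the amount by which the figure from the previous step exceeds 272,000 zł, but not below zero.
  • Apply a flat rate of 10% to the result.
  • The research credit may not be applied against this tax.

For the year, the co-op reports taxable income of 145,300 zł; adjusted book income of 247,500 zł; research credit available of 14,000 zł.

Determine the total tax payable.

15,750 zł

Shadow minimum tax:
  Base (adjusted book income): 247,500 zł
  Exemption: 247,500 zł ≤ 272,000 zł, so full 90,000 zł applies
  Base: 247,500 zł − 90,000 zł = 157,500 zł
  157,500 zł × 10% = 15,750 zł

General income tax:
  106,000 zł × 16% = 16,960 zł
  39,300 zł × 22% = 8,646 zł
  → 25,606 zł
  Less research credit 14,000 zł → 11,606 zł

15,750 zł > 11,606 zł, so the shadow minimum tax is the binding amount.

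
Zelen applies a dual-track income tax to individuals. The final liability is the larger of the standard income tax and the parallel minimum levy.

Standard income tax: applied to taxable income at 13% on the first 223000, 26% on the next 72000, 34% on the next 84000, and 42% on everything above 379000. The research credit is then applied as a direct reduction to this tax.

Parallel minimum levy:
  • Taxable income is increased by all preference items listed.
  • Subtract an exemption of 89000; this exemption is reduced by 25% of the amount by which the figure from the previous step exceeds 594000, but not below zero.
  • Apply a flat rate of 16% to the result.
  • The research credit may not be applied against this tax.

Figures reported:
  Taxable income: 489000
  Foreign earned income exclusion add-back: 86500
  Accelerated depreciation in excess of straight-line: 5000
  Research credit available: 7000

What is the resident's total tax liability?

Parallel minimum levy:
  Adjusted income: 489000 + 86500 + 5000 = 580500
  Exemption: 580500 ≤ 594000, so full 89000 applies
  Base: 580500 − 89000 = 491500
  491500 × 16% = 78640

Standard income tax:
  223000 × 13% = 28990
  72000 × 26% = 18720
  84000 × 34% = 28560
  110000 × 42% = 46200
  → 122470
  Less research credit 7000 → 115470

115470 > 78640, so the standard income tax governs.

115470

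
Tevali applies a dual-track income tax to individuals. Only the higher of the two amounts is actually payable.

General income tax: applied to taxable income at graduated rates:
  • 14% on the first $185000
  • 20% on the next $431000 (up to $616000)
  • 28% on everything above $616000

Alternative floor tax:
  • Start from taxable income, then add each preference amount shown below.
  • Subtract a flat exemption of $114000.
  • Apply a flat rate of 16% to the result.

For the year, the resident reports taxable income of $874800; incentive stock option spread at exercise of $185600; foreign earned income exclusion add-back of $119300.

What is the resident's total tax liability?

Alternative floor tax:
  Adjusted income: $874800 + $185600 + $119300 = $1179700
  Less exemption $114000 → base $1065700
  $1065700 × 16% = $170512

General income tax:
  $185000 × 14% = $25900
  $431000 × 20% = $86200
  $258800 × 28% = $72464
  → $184564

$184564 > $170512, so the general income tax governs.

$184564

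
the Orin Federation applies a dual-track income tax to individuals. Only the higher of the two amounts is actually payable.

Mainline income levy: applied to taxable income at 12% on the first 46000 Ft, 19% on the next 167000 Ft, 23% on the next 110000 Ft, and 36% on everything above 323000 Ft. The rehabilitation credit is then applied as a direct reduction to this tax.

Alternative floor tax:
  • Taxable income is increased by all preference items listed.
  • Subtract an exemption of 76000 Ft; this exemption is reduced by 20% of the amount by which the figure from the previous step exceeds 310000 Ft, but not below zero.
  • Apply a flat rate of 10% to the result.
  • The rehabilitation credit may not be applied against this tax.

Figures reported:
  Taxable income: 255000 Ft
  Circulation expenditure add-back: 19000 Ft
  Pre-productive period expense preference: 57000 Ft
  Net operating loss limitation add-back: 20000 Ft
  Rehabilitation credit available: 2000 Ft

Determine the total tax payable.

44910 Ft

Alternative floor tax:
  Adjusted income: 255000 Ft + 19000 Ft + 57000 Ft + 20000 Ft = 351000 Ft
  Exemption: 76000 Ft − 20% × (351000 Ft − 310000 Ft) = 76000 Ft − 8200 Ft = 67800 Ft
  Base: 351000 Ft − 67800 Ft = 283200 Ft
  283200 Ft × 10% = 28320 Ft

Mainline income levy:
  46000 Ft × 12% = 5520 Ft
  167000 Ft × 19% = 31730 Ft
  42000 Ft × 23% = 9660 Ft
  → 46910 Ft
  Less rehabilitation credit 2000 Ft → 44910 Ft

44910 Ft > 28320 Ft, so the mainline income levy governs.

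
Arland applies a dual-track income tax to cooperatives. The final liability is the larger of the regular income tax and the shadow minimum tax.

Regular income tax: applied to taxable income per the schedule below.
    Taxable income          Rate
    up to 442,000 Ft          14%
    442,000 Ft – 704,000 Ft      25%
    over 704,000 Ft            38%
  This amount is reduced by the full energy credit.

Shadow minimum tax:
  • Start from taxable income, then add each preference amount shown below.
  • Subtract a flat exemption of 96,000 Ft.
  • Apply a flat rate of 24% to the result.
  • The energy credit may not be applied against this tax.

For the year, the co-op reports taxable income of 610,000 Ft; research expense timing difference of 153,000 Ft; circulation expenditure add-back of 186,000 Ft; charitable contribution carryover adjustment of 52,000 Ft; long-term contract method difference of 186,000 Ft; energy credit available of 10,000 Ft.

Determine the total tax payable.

261,840 Ft

Regular income tax:
  442,000 Ft × 14% = 61,880 Ft
  168,000 Ft × 25% = 42,000 Ft
  → 103,880 Ft
  Less energy credit 10,000 Ft → 93,880 Ft

Shadow minimum tax:
  Adjusted income: 610,000 Ft + 153,000 Ft + 186,000 Ft + 52,000 Ft + 186,000 Ft = 1,187,000 Ft
  Less exemption 96,000 Ft → base 1,091,000 Ft
  1,091,000 Ft × 24% = 261,840 Ft

261,840 Ft > 93,880 Ft, so the shadow minimum tax is the binding amount.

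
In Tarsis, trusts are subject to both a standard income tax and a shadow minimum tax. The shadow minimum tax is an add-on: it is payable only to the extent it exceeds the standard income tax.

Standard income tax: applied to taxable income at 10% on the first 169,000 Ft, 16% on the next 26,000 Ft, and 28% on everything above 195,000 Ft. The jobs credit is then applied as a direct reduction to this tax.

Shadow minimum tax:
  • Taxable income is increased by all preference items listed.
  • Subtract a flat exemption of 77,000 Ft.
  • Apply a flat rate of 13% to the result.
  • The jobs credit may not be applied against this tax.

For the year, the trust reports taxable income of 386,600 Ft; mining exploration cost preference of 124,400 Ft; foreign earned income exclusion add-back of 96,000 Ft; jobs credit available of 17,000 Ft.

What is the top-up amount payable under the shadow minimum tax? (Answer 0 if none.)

11,192 Ft

Shadow minimum tax:
  Adjusted income: 386,600 Ft + 124,400 Ft + 96,000 Ft = 607,000 Ft
  Less exemption 77,000 Ft → base 530,000 Ft
  530,000 Ft × 13% = 68,900 Ft

Standard income tax:
  169,000 Ft × 10% = 16,900 Ft
  26,000 Ft × 16% = 4,160 Ft
  191,600 Ft × 28% = 53,648 Ft
  → 74,708 Ft
  Less jobs credit 17,000 Ft → 57,708 Ft

Excess of shadow minimum tax over standard income tax: 68,900 Ft − 57,708 Ft = 11,192 Ft.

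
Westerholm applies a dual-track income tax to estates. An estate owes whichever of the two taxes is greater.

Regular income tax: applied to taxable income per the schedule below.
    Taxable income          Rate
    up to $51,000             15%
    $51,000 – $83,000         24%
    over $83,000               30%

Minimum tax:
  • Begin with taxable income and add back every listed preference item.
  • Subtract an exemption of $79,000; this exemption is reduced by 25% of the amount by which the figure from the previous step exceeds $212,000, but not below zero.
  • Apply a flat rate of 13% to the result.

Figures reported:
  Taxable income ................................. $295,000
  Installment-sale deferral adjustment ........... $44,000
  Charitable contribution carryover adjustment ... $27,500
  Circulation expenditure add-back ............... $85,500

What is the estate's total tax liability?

Regular income tax:
  $51,000 × 15% = $7,650
  $32,000 × 24% = $7,680
  $212,000 × 30% = $63,600
  → $78,930

Minimum tax:
  Adjusted income: $295,000 + $44,000 + $27,500 + $85,500 = $452,000
  Exemption: $79,000 − 25% × ($452,000 − $212,000) = $79,000 − $60,000 = $19,000
  Base: $452,000 − $19,000 = $433,000
  $433,000 × 13% = $56,290

$78,930 > $56,290, so the regular income tax governs.

$78,930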